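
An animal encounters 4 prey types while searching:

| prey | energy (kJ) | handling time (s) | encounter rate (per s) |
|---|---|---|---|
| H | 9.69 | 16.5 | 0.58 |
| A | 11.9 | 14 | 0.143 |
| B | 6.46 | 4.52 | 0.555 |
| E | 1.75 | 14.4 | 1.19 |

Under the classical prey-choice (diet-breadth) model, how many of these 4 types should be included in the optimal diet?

Rank by E/h (kJ/s): B 1.43, A 0.85, H 0.587, E 0.122. Include each in turn until the next type's E/h falls below the running intake rate.
Rate on top 1: 1.022. A: 0.85 < 1.022 → exclude; stop.
Optimal diet: B — 1 of 4 types.

1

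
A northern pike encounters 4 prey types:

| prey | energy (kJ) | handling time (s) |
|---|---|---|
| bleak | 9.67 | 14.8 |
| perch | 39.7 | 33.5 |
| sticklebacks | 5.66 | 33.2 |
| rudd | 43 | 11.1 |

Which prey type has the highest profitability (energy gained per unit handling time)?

rudd

In descending order of E/h:
rudd: 43/11.1 = 3.87 kJ/s
perch: 39.7/33.5 = 1.19 kJ/s
bleak: 9.67/14.8 = 0.653 kJ/s
sticklebacks: 5.66/33.2 = 0.17 kJ/s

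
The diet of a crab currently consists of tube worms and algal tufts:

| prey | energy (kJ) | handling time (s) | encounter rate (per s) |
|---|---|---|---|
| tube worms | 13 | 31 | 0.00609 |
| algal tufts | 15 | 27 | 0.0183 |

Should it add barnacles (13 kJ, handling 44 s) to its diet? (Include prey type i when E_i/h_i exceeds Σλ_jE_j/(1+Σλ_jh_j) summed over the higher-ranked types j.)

Current rate: (0.00609×13 + 0.0183×15)/(1 + 0.00609×31 + 0.0183×27) = 0.2102 kJ/s.
barnacles: E/h = 13/44 = 0.2955 kJ/s.
Since 0.2955 > R, including barnacles increases the long-run rate.

Yes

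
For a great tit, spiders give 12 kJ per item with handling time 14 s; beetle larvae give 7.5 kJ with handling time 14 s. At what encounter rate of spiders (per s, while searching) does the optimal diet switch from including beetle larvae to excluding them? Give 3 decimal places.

Drop beetle larvae once their profitability E₂/h₂ falls below the rate achievable on spiders alone: E₂/h₂ = λE₁/(1 + λh₁).
Solve for λ: λE₁h₂ = E₂(1 + λh₁) → λ(E₁h₂ − E₂h₁) = E₂ → λ = E₂/(E₁h₂ − E₂h₁).
λ = 7.5/(12×14 − 7.5×14) = 7.5/63 = 0.119 per s.

0.119 per s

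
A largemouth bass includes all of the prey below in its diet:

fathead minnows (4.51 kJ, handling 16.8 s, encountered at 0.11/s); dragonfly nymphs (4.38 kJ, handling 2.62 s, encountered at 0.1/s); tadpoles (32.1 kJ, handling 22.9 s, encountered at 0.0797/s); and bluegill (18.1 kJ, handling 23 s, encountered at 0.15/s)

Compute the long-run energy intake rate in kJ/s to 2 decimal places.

0.74 kJ/s

Energy encountered per unit search time: 0.11×4.51 + 0.1×4.38 + 0.0797×32.1 + 0.15×18.1 = 6.207 kJ/s.
Handling time per unit search time: 0.11×16.8 + 0.1×2.62 + 0.0797×22.9 + 0.15×23 = 7.385.
Rate = 6.207/(1 + 7.385) = 0.7403 kJ/s.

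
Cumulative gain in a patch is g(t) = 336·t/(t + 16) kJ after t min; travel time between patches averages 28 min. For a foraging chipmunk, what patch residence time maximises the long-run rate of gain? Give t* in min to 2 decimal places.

Optimal t* satisfies g'(t*) = g(t*)/(T + t*).
g'(t) = 336·16/(t + 16)². Setting 336·16/(t+16)² = 336t/[(t+16)(28+t)] gives 16(28+t) = t(t+16), so t² = 16×28 = 448.
t* = √448 = 21.17 min.

21.17 min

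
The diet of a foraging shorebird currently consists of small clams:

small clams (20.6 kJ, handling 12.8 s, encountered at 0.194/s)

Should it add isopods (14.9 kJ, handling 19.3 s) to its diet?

Current rate: (0.194×20.6)/(1 + 0.194×12.8) = 1.147 kJ/s.
Profitability of isopods: 14.9/19.3 = 0.772 kJ/s.
Since 0.772 < R, time spent handling isopods is better spent searching.

No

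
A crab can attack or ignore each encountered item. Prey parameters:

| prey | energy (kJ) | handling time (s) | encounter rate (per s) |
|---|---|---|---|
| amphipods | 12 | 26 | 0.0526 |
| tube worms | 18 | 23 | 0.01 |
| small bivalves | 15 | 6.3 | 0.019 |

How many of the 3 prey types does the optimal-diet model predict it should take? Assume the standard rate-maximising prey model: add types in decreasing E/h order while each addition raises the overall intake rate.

3

E/h in descending order: small bivalves 2.38, tube worms 0.783, amphipods 0.462 kJ/s. The optimal diet is the largest prefix of this list for which every included type satisfies E_i/h_i > R on the types above it.
Rate on top 1: 0.2545. tube worms: 0.783 > 0.2545 → include.
Rate on top 2: 0.3445. amphipods: 0.462 > 0.3445 → include.
Optimal diet: small bivalves, tube worms, amphipods — 3 of 3 types.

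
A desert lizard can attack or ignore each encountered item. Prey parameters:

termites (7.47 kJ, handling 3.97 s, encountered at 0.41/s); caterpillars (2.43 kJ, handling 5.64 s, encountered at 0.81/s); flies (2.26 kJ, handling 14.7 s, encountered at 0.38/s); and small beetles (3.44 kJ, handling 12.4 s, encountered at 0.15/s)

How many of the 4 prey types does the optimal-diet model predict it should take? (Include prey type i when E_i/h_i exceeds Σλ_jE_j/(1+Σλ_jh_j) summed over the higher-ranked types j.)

Profitabilities (E/h, kJ/s): termites 1.88, caterpillars 0.431, small beetles 0.277, flies 0.154. Add prey in this order while the next type's profitability exceeds the intake rate on those already taken.
Rate on top 1: 1.166. caterpillars: 0.431 < 1.166 → exclude; stop.
Optimal diet: termites — 1 of 4 types.

1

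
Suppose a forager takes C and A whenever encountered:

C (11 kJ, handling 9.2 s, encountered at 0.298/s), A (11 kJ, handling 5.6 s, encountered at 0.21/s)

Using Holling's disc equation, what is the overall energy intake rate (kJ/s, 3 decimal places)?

1.136 kJ/s

R = Σλ_iE_i / (1 + Σλ_ih_i)
Numerator: 0.298×11 + 0.21×11 = 5.588
Denominator: 1 + 0.298×9.2 + 0.21×5.6 = 4.918
R = 5.588/4.918 = 1.136 kJ/s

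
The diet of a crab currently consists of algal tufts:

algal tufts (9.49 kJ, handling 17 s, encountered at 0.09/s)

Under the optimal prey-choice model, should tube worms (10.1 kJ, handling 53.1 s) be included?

No

On algal tufts alone, R = ΣλE/(1+Σλh) = 0.8541/2.53 = 0.3376 kJ/s.
tube worms: E/h = 10.1/53.1 = 0.1902 kJ/s.
0.1902 < 0.3376, so adding tube worms would lower the average — exclude it.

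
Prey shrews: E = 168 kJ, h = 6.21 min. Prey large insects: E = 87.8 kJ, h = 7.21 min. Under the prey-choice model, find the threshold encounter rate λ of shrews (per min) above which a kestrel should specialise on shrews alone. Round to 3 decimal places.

Drop large insects once their profitability E₂/h₂ falls below the rate achievable on shrews alone: E₂/h₂ = λE₁/(1 + λh₁).
Solve for λ: λE₁h₂ = E₂(1 + λh₁) → λ(E₁h₂ − E₂h₁) = E₂ → λ = E₂/(E₁h₂ − E₂h₁).
λ = 87.8/(168×7.21 − 87.8×6.21) = 87.8/666 = 0.1318 per min.

0.132 per min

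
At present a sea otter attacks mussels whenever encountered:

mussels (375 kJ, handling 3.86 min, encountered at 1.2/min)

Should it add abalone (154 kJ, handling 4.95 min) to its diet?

Intake rate on the current diet: R = (1.2×375) / (1 + 1.2×3.86) = 450/5.632 = 79.9 kJ/min.
Profitability of abalone: 154/4.95 = 31.11 kJ/min.
31.11 < 79.9, so adding abalone would lower the average — exclude it.

No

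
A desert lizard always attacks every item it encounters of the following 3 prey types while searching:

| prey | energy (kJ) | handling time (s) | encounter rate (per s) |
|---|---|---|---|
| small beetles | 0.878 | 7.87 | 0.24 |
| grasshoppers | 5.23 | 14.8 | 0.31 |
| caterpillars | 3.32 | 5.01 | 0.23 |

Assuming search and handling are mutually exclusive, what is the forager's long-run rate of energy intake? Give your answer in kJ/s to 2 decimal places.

Energy encountered per unit search time: 0.24×0.878 + 0.31×5.23 + 0.23×3.32 = 2.596 kJ/s.
Handling time per unit search time: 0.24×7.87 + 0.31×14.8 + 0.23×5.01 = 7.629.
Rate = 2.596/(1 + 7.629) = 0.3008 kJ/s.

0.30 kJ/s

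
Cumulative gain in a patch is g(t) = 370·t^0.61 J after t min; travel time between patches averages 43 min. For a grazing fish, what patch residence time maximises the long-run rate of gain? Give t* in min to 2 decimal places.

By the marginal value theorem, leave when the instantaneous gain rate g'(t) equals the habitat-wide average g(t)/(T + t).
g'(t) = 0.61·370·t^-0.39. Setting 0.61·370·t^-0.39 = 370·t^0.61/(43+t) gives 0.61(43+t) = t, so 0.39·t = 0.61×43.
t* = 0.61×43/0.39 = 67.26 min.

67.26 min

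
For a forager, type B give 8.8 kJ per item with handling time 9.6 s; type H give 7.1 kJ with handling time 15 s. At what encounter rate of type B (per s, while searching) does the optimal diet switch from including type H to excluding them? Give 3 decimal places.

0.111 per s

The zero-one rule: include type H iff E₂/h₂ > λE₁/(1+λh₁). Equality gives the switch point.
λE₁h₂ = E₂ + λE₂h₁ ⇒ λ = E₂/(E₁h₂ − E₂h₁) = 7.1/(132 − 68.16) = 0.1112 per s.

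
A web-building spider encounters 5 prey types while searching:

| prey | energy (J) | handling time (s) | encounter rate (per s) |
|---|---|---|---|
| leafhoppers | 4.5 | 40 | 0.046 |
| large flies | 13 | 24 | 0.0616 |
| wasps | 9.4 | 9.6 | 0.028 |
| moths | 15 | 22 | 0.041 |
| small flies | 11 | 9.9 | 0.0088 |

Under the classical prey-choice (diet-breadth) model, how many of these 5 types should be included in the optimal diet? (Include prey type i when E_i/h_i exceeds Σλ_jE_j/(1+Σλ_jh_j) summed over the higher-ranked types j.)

Rank by E/h (J/s): small flies 1.11, wasps 0.979, moths 0.682, large flies 0.542, leafhoppers 0.113. Include each in turn until the next type's E/h falls below the running intake rate.
Rate on top 1: 0.08904. wasps: 0.979 > 0.08904 → include.
Rate on top 2: 0.2655. moths: 0.682 > 0.2655 → include.
Rate on top 3: 0.4318. large flies: 0.542 > 0.4318 → include.
Rate on top 4: 0.4753. leafhoppers: 0.113 < 0.4753 → exclude; stop.
Optimal diet: small flies, wasps, moths, large flies — 4 of 5 types.

4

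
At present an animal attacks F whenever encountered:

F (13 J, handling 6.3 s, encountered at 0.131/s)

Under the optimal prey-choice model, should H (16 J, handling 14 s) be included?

Yes

Current rate: (0.131×13)/(1 + 0.131×6.3) = 0.933 J/s.
H: E/h = 16/14 = 1.143 J/s.
1.143 > 0.933, so adding H raises the average — include it.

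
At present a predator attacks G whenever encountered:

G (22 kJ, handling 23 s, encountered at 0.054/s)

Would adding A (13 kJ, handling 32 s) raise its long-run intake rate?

No

Current rate: (0.054×22)/(1 + 0.054×23) = 0.5299 kJ/s.
A: E/h = 13/32 = 0.4062 kJ/s.
Since 0.4062 < R, time spent handling A is better spent searching.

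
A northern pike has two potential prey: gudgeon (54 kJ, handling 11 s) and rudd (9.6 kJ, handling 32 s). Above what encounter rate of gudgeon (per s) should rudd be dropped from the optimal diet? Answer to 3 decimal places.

0.006 per s

Drop rudd once their profitability E₂/h₂ falls below the rate achievable on gudgeon alone: E₂/h₂ = λE₁/(1 + λh₁).
Solve for λ: λE₁h₂ = E₂(1 + λh₁) → λ(E₁h₂ − E₂h₁) = E₂ → λ = E₂/(E₁h₂ − E₂h₁).
λ = 9.6/(54×32 − 9.6×11) = 9.6/1622 = 0.005917 per s.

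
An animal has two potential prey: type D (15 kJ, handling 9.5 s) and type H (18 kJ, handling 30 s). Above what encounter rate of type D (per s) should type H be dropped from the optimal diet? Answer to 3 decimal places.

The zero-one rule: include type H iff E₂/h₂ > λE₁/(1+λh₁). Equality gives the switch point.
λE₁h₂ = E₂ + λE₂h₁ ⇒ λ = E₂/(E₁h₂ − E₂h₁) = 18/(450 − 171) = 0.06452 per s.

0.065 per s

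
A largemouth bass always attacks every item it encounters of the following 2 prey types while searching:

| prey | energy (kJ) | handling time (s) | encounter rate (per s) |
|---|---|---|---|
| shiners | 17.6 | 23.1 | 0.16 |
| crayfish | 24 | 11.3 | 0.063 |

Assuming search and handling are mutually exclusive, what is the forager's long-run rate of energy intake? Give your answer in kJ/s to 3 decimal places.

0.800 kJ/s

R = Σλ_iE_i / (1 + Σλ_ih_i)
Numerator: 0.16×17.6 + 0.063×24 = 4.328
Denominator: 1 + 0.16×23.1 + 0.063×11.3 = 5.408
R = 4.328/5.408 = 0.8003 kJ/s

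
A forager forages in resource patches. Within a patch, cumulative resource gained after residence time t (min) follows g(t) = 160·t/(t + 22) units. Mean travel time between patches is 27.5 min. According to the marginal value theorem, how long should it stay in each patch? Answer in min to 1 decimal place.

24.6 min

Maximise g(t)/(T+t): set derivative to zero → g'(t)(T+t) = g(t).
g'(t) = 160·22/(t + 22)². Setting 160·22/(t+22)² = 160t/[(t+22)(27.5+t)] gives 22(27.5+t) = t(t+22), so t² = 22×27.5 = 605.
t* = √605 = 24.6 min.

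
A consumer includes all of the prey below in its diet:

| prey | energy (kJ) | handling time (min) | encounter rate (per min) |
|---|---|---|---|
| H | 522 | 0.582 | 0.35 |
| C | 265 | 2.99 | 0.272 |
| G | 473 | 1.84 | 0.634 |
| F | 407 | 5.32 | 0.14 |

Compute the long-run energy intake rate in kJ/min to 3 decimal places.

Energy encountered per unit search time: 0.35×522 + 0.272×265 + 0.634×473 + 0.14×407 = 611.6 kJ/min.
Handling time per unit search time: 0.35×0.582 + 0.272×2.99 + 0.634×1.84 + 0.14×5.32 = 2.928.
Rate = 611.6/(1 + 2.928) = 155.7 kJ/min.

155.700 kJ/min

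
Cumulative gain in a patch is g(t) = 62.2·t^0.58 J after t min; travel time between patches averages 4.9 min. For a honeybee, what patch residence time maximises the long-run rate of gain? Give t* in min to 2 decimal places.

6.77 min

Optimal t* satisfies g'(t*) = g(t*)/(T + t*).
g'(t) = 0.58·62.2·t^-0.42. Setting 0.58·62.2·t^-0.42 = 62.2·t^0.58/(4.9+t) gives 0.58(4.9+t) = t, so 0.42·t = 0.58×4.9.
t* = 0.58×4.9/0.42 = 6.767 min.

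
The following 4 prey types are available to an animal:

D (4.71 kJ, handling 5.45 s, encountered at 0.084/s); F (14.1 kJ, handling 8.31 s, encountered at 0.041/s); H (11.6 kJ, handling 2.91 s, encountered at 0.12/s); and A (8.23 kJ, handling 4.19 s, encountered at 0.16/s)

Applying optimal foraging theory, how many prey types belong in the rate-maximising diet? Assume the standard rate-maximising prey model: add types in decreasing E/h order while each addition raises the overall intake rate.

3

Profitabilities (E/h, kJ/s): H 3.99, A 1.96, F 1.7, D 0.864. Add prey in this order while the next type's profitability exceeds the intake rate on those already taken.
Rate on top 1: 1.032. A: 1.96 > 1.032 → include.
Rate on top 2: 1.341. F: 1.7 > 1.341 → include.
Rate on top 3: 1.393. D: 0.864 < 1.393 → exclude; stop.
Optimal diet: H, A, F — 3 of 4 types.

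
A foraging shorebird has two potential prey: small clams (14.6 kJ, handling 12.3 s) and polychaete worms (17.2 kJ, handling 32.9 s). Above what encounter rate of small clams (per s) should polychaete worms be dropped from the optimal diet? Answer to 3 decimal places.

The zero-one rule: include polychaete worms iff E₂/h₂ > λE₁/(1+λh₁). Equality gives the switch point.
λE₁h₂ = E₂ + λE₂h₁ ⇒ λ = E₂/(E₁h₂ − E₂h₁) = 17.2/(480.3 − 211.6) = 0.06399 per s.

0.064 per s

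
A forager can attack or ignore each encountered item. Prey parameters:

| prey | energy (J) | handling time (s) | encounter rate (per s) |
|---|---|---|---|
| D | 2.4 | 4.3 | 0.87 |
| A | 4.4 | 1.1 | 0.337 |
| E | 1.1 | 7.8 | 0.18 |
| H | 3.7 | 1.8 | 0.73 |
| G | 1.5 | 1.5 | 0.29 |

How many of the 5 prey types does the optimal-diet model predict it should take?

2

Profitabilities (E/h, J/s): A 4, H 2.06, G 1, D 0.558, E 0.141. Add prey in this order while the next type's profitability exceeds the intake rate on those already taken.
Rate on top 1: 1.082. H: 2.06 > 1.082 → include.
Rate on top 2: 1.558. G: 1 < 1.558 → exclude; stop.
Optimal diet: A, H — 2 of 5 types.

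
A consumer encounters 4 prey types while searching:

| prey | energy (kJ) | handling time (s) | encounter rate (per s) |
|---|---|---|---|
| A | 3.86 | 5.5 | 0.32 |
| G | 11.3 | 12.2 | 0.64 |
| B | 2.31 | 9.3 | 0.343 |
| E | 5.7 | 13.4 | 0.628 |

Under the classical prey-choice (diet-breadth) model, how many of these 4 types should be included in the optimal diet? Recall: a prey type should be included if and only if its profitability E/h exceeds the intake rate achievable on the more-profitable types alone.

E/h in descending order: G 0.926, A 0.702, E 0.425, B 0.248 kJ/s. The optimal diet is the largest prefix of this list for which every included type satisfies E_i/h_i > R on the types above it.
Rate on top 1: 0.8211. A: 0.702 < 0.8211 → exclude; stop.
Optimal diet: G — 1 of 4 types.

1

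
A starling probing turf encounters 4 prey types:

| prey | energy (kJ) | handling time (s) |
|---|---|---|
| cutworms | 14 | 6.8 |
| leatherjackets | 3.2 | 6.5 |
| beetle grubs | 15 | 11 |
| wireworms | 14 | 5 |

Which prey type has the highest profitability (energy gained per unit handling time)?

wireworms

In descending order of E/h:
wireworms: 14/5 = 2.8 kJ/s
cutworms: 14/6.8 = 2.06 kJ/s
beetle grubs: 15/11 = 1.36 kJ/s
leatherjackets: 3.2/6.5 = 0.492 kJ/s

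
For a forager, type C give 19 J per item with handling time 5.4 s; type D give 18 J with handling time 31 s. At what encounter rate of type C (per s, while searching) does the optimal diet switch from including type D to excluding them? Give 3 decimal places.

At the threshold, the rate on type C alone equals the profitability of type D: λ·19/(1 + λ·5.4) = 18/31 = 0.5806.
Rearranging, λ(19 − 0.5806×5.4) = 0.5806, so λ = 0.5806/15.86 = 0.0366 per s.

0.037 per s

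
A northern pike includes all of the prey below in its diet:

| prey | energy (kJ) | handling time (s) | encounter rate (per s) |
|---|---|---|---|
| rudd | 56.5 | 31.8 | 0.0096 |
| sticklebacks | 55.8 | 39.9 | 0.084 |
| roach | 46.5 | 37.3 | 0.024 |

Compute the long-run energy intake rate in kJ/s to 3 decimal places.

1.143 kJ/s

R = Σλ_iE_i / (1 + Σλ_ih_i)
Numerator: 0.0096×56.5 + 0.084×55.8 + 0.024×46.5 = 6.346
Denominator: 1 + 0.0096×31.8 + 0.084×39.9 + 0.024×37.3 = 5.552
R = 6.346/5.552 = 1.143 kJ/s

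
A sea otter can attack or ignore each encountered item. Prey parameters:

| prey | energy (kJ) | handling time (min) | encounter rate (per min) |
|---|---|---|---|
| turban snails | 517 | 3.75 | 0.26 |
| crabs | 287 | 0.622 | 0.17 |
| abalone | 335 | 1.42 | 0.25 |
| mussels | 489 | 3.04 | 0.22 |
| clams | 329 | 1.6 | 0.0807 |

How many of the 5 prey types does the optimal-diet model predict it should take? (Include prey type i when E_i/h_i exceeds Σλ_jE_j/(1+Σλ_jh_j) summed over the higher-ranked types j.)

Rank by E/h (kJ/min): crabs 461, abalone 236, clams 206, mussels 161, turban snails 138. Include each in turn until the next type's E/h falls below the running intake rate.
Rate on top 1: 44.12. abalone: 236 > 44.12 → include.
Rate on top 2: 90.73. clams: 206 > 90.73 → include.
Rate on top 3: 100.1. mussels: 161 > 100.1 → include.
Rate on top 4: 118.1. turban snails: 138 > 118.1 → include.
Optimal diet: crabs, abalone, clams, mussels, turban snails — 5 of 5 types.

5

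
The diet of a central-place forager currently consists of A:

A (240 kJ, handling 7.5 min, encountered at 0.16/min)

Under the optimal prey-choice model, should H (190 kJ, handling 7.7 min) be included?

Yes

Current rate: (0.16×240)/(1 + 0.16×7.5) = 17.45 kJ/min.
H: E/h = 190/7.7 = 24.68 kJ/min.
Since 24.68 > R, including H increases the long-run rate.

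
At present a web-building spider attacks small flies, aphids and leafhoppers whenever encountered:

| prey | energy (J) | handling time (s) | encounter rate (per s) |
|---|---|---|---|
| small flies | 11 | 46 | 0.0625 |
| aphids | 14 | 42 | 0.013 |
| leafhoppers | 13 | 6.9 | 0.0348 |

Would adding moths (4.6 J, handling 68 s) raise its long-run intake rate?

No

On small flies, aphids and leafhoppers alone, R = ΣλE/(1+Σλh) = 1.322/4.661 = 0.2836 J/s.
moths: E/h = 4.6/68 = 0.06765 J/s.
0.06765 < 0.2836, so adding moths would lower the average — exclude it.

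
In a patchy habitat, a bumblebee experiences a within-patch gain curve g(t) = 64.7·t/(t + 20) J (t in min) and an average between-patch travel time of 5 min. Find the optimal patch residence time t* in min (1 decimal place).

10.0 min

Optimal t* satisfies g'(t*) = g(t*)/(T + t*).
g'(t) = 64.7·20/(t + 20)². Setting 64.7·20/(t+20)² = 64.7t/[(t+20)(5+t)] gives 20(5+t) = t(t+20), so t² = 20×5 = 100.
t* = √100 = 10 min.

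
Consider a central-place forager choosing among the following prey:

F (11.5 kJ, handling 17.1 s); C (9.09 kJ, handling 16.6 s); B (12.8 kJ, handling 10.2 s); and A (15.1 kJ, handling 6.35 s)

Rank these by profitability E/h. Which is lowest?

C

In descending order of E/h:
A: 15.1/6.35 = 2.38 kJ/s
B: 12.8/10.2 = 1.25 kJ/s
F: 11.5/17.1 = 0.673 kJ/s
C: 9.09/16.6 = 0.548 kJ/s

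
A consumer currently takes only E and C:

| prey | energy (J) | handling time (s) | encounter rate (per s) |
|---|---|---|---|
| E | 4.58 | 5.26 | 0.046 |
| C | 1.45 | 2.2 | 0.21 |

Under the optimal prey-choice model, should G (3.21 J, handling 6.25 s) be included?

On E and C alone, R = ΣλE/(1+Σλh) = 0.5152/1.704 = 0.3023 J/s.
G: E/h = 3.21/6.25 = 0.5136 J/s.
Since 0.5136 > R, including G increases the long-run rate.

Yes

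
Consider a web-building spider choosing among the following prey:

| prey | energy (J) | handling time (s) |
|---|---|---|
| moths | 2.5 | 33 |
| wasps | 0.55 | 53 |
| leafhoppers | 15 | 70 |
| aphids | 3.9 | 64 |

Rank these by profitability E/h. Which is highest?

In descending order of E/h:
leafhoppers: 15/70 = 0.214 J/s
moths: 2.5/33 = 0.0758 J/s
aphids: 3.9/64 = 0.0609 J/s
wasps: 0.55/53 = 0.0104 J/s

leafhoppers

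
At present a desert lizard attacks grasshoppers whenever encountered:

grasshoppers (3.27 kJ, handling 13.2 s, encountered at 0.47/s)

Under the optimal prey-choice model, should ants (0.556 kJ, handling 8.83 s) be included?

No

On grasshoppers alone, R = ΣλE/(1+Σλh) = 1.537/7.204 = 0.2133 kJ/s.
ants: E/h = 0.556/8.83 = 0.06297 kJ/s.
0.06297 < 0.2133, so adding ants would lower the average — exclude it.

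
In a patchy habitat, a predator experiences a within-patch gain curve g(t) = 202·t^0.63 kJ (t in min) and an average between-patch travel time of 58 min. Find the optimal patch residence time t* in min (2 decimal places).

Maximise g(t)/(T+t): set derivative to zero → g'(t)(T+t) = g(t).
g'(t) = 0.63·202·t^-0.37. Setting 0.63·202·t^-0.37 = 202·t^0.63/(58+t) gives 0.63(58+t) = t, so 0.37·t = 0.63×58.
t* = 0.63×58/0.37 = 98.76 min.

98.76 min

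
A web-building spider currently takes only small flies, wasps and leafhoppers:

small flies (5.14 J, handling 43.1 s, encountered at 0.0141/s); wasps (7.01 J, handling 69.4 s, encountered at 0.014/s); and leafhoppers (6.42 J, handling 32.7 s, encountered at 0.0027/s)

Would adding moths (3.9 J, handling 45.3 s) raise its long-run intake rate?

Yes

Current rate: (0.0141×5.14 + 0.014×7.01 + 0.0027×6.42)/(1 + 0.0141×43.1 + 0.014×69.4 + 0.0027×32.7) = 0.07046 J/s.
Profitability of moths: 3.9/45.3 = 0.08609 J/s.
Since 0.08609 > R, including moths increases the long-run rate.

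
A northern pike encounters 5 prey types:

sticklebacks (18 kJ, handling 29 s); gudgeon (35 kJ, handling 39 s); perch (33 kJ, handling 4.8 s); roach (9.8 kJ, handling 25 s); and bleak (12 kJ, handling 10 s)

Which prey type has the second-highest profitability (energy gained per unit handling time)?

Profitability E/h (kJ/s): sticklebacks = 18/29 = 0.621, gudgeon = 35/39 = 0.897, perch = 33/4.8 = 6.88, roach = 9.8/25 = 0.392, bleak = 12/10 = 1.2.
Ranked: perch > bleak > gudgeon > sticklebacks > roach.

bleak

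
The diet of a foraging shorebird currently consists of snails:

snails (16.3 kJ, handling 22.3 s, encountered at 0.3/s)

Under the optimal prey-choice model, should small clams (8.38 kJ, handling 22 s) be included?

Current rate: (0.3×16.3)/(1 + 0.3×22.3) = 0.6359 kJ/s.
small clams: E/h = 8.38/22 = 0.3809 kJ/s.
Since 0.3809 < R, time spent handling small clams is better spent searching.

No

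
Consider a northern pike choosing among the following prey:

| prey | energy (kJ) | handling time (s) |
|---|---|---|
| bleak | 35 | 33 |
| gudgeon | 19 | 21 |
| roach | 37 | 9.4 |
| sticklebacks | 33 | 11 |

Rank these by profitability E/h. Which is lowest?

gudgeon

In descending order of E/h:
roach: 37/9.4 = 3.94 kJ/s
sticklebacks: 33/11 = 3 kJ/s
bleak: 35/33 = 1.06 kJ/s
gudgeon: 19/21 = 0.905 kJ/s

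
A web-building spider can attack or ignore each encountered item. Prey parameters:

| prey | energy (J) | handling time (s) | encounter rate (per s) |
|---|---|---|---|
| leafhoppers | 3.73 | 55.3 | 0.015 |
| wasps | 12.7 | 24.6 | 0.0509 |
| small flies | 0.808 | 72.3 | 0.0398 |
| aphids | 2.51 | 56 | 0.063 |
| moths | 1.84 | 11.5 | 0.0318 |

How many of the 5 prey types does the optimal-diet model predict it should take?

Rank by E/h (J/s): wasps 0.516, moths 0.16, leafhoppers 0.0675, aphids 0.0448, small flies 0.0112. Include each in turn until the next type's E/h falls below the running intake rate.
Rate on top 1: 0.287. moths: 0.16 < 0.287 → exclude; stop.
Optimal diet: wasps — 1 of 5 types.

1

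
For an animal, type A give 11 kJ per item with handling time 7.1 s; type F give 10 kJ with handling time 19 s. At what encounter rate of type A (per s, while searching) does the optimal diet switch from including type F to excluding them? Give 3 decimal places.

At the threshold, the rate on type A alone equals the profitability of type F: λ·11/(1 + λ·7.1) = 10/19 = 0.5263.
Rearranging, λ(11 − 0.5263×7.1) = 0.5263, so λ = 0.5263/7.263 = 0.07246 per s.

0.072 per s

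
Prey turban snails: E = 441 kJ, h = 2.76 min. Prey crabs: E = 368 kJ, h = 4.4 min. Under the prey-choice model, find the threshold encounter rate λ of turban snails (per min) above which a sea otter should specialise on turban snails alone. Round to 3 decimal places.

0.398 per min

Drop crabs once their profitability E₂/h₂ falls below the rate achievable on turban snails alone: E₂/h₂ = λE₁/(1 + λh₁).
Solve for λ: λE₁h₂ = E₂(1 + λh₁) → λ(E₁h₂ − E₂h₁) = E₂ → λ = E₂/(E₁h₂ − E₂h₁).
λ = 368/(441×4.4 − 368×2.76) = 368/924.7 = 0.398 per min.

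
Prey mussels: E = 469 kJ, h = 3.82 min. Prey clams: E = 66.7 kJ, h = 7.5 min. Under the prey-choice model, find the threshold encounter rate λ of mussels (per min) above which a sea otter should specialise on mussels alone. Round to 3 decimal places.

0.020 per min

At the threshold, the rate on mussels alone equals the profitability of clams: λ·469/(1 + λ·3.82) = 66.7/7.5 = 8.893.
Rearranging, λ(469 − 8.893×3.82) = 8.893, so λ = 8.893/435 = 0.02044 per min.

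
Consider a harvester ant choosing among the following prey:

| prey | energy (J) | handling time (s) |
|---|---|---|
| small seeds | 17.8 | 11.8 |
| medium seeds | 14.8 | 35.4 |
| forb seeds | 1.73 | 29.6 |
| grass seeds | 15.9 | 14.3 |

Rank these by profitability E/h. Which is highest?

small seeds

In descending order of E/h:
small seeds: 17.8/11.8 = 1.51 J/s
grass seeds: 15.9/14.3 = 1.11 J/s
medium seeds: 14.8/35.4 = 0.418 J/s
forb seeds: 1.73/29.6 = 0.0584 J/s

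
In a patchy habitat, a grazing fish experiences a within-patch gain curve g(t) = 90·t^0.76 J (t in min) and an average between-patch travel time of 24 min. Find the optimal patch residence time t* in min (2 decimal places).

76.00 min

Maximise g(t)/(T+t): set derivative to zero → g'(t)(T+t) = g(t).
g'(t) = 0.76·90·t^-0.24. Setting 0.76·90·t^-0.24 = 90·t^0.76/(24+t) gives 0.76(24+t) = t, so 0.24·t = 0.76×24.
t* = 0.76×24/0.24 = 76 min.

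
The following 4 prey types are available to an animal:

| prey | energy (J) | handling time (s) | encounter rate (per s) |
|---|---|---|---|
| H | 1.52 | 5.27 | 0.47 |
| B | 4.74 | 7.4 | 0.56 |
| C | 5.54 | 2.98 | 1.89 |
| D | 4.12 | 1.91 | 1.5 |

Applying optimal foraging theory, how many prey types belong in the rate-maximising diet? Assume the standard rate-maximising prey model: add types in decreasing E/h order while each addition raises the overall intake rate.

Rank by E/h (J/s): D 2.16, C 1.86, B 0.641, H 0.288. Include each in turn until the next type's E/h falls below the running intake rate.
Rate on top 1: 1.599. C: 1.86 > 1.599 → include.
Rate on top 2: 1.753. B: 0.641 < 1.753 → exclude; stop.
Optimal diet: D, C — 2 of 4 types.

2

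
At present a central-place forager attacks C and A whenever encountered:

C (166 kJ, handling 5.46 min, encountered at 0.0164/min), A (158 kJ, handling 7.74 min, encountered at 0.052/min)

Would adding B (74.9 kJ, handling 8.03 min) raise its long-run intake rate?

On C and A alone, R = ΣλE/(1+Σλh) = 10.94/1.492 = 7.331 kJ/min.
B: E/h = 74.9/8.03 = 9.328 kJ/min.
Since 9.328 > R, including B increases the long-run rate.

Yes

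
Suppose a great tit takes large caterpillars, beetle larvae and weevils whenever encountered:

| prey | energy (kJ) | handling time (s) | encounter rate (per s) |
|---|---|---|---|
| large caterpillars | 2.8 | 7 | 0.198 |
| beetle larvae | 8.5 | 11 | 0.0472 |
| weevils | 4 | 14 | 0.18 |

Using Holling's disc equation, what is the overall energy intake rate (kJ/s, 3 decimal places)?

Energy encountered per unit search time: 0.198×2.8 + 0.0472×8.5 + 0.18×4 = 1.676 kJ/s.
Handling time per unit search time: 0.198×7 + 0.0472×11 + 0.18×14 = 4.425.
Rate = 1.676/(1 + 4.425) = 0.3089 kJ/s.

0.309 kJ/s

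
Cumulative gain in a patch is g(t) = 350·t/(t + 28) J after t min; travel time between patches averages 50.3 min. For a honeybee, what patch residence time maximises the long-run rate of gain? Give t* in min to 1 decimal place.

37.5 min

Optimal t* satisfies g'(t*) = g(t*)/(T + t*).
g'(t) = 350·28/(t + 28)². Setting 350·28/(t+28)² = 350t/[(t+28)(50.3+t)] gives 28(50.3+t) = t(t+28), so t² = 28×50.3 = 1408.
t* = √1408 = 37.53 min.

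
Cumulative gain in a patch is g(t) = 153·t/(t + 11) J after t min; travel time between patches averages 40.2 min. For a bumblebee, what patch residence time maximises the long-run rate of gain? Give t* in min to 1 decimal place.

21.0 min

By the marginal value theorem, leave when the instantaneous gain rate g'(t) equals the habitat-wide average g(t)/(T + t).
g'(t) = 153·11/(t + 11)². Setting 153·11/(t+11)² = 153t/[(t+11)(40.2+t)] gives 11(40.2+t) = t(t+11), so t² = 11×40.2 = 442.2.
t* = √442.2 = 21.03 min.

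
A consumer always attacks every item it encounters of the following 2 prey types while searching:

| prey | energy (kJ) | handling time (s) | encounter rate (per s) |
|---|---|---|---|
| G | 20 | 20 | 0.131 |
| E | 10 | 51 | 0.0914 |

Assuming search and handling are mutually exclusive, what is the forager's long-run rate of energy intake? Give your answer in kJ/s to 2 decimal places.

R = Σλ_iE_i / (1 + Σλ_ih_i)
Numerator: 0.131×20 + 0.0914×10 = 3.534
Denominator: 1 + 0.131×20 + 0.0914×51 = 8.281
R = 3.534/8.281 = 0.4267 kJ/s

0.43 kJ/s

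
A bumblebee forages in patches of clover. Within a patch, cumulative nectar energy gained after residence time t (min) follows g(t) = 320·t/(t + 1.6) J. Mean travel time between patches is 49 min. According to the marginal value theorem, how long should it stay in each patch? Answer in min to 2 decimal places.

By the marginal value theorem, leave when the instantaneous gain rate g'(t) equals the habitat-wide average g(t)/(T + t).
g'(t) = 320·1.6/(t + 1.6)². Setting 320·1.6/(t+1.6)² = 320t/[(t+1.6)(49+t)] gives 1.6(49+t) = t(t+1.6), so t² = 1.6×49 = 78.4.
t* = √78.4 = 8.854 min.

8.85 min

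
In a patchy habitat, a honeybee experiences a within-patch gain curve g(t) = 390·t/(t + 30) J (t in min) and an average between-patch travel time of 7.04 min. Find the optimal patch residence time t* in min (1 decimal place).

14.5 min

By the marginal value theorem, leave when the instantaneous gain rate g'(t) equals the habitat-wide average g(t)/(T + t).
g'(t) = 390·30/(t + 30)². Setting 390·30/(t+30)² = 390t/[(t+30)(7.04+t)] gives 30(7.04+t) = t(t+30), so t² = 30×7.04 = 211.2.
t* = √211.2 = 14.53 min.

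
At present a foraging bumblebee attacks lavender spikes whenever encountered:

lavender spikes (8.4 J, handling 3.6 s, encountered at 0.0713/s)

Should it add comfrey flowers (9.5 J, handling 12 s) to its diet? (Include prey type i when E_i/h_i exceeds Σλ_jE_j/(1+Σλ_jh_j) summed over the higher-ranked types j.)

Yes

Current rate: (0.0713×8.4)/(1 + 0.0713×3.6) = 0.4766 J/s.
comfrey flowers: E/h = 9.5/12 = 0.7917 J/s.
Since 0.7917 > R, including comfrey flowers increases the long-run rate.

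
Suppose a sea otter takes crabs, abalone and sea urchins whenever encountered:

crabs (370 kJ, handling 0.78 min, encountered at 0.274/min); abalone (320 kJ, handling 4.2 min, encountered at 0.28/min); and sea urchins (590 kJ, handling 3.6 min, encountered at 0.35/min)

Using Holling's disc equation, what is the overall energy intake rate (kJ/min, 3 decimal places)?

R = Σλ_iE_i / (1 + Σλ_ih_i)
Numerator: 0.274×370 + 0.28×320 + 0.35×590 = 397.5
Denominator: 1 + 0.274×0.78 + 0.28×4.2 + 0.35×3.6 = 3.65
R = 397.5/3.65 = 108.9 kJ/min

108.907 kJ/min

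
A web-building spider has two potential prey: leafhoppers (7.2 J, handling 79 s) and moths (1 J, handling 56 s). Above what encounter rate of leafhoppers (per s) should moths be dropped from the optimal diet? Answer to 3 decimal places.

The zero-one rule: include moths iff E₂/h₂ > λE₁/(1+λh₁). Equality gives the switch point.
λE₁h₂ = E₂ + λE₂h₁ ⇒ λ = E₂/(E₁h₂ − E₂h₁) = 1/(403.2 − 79) = 0.003085 per s.

0.003 per s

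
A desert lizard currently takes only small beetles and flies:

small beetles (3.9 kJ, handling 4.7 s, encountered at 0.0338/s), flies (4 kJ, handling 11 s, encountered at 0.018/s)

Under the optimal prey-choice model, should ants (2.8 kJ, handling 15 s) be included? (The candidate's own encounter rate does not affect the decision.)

Yes

Current rate: (0.0338×3.9 + 0.018×4)/(1 + 0.0338×4.7 + 0.018×11) = 0.1502 kJ/s.
ants: E/h = 2.8/15 = 0.1867 kJ/s.
Since 0.1867 > R, including ants increases the long-run rate.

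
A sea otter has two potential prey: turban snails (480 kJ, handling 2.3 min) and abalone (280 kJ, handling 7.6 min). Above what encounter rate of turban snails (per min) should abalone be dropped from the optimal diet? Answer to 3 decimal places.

At the threshold, the rate on turban snails alone equals the profitability of abalone: λ·480/(1 + λ·2.3) = 280/7.6 = 36.84.
Rearranging, λ(480 − 36.84×2.3) = 36.84, so λ = 36.84/395.3 = 0.09321 per min.

0.093 per min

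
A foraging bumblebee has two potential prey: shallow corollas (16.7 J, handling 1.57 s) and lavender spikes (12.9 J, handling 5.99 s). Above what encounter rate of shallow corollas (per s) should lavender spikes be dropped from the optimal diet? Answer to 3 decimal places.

The zero-one rule: include lavender spikes iff E₂/h₂ > λE₁/(1+λh₁). Equality gives the switch point.
λE₁h₂ = E₂ + λE₂h₁ ⇒ λ = E₂/(E₁h₂ − E₂h₁) = 12.9/(100 − 20.25) = 0.1617 per s.

0.162 per s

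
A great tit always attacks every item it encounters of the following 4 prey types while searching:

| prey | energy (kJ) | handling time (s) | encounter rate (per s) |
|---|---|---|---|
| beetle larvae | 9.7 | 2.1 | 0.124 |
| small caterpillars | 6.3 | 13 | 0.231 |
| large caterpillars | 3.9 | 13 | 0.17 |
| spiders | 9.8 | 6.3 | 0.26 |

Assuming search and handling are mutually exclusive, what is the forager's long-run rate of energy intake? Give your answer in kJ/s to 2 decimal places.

0.72 kJ/s

Energy encountered per unit search time: 0.124×9.7 + 0.231×6.3 + 0.17×3.9 + 0.26×9.8 = 5.869 kJ/s.
Handling time per unit search time: 0.124×2.1 + 0.231×13 + 0.17×13 + 0.26×6.3 = 7.111.
Rate = 5.869/(1 + 7.111) = 0.7236 kJ/s.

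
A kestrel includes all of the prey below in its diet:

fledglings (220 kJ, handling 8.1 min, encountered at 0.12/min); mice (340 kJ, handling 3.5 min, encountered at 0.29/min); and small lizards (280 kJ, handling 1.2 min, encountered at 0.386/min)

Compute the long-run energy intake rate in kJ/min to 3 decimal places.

R = Σλ_iE_i / (1 + Σλ_ih_i)
Numerator: 0.12×220 + 0.29×340 + 0.386×280 = 233.1
Denominator: 1 + 0.12×8.1 + 0.29×3.5 + 0.386×1.2 = 3.45
R = 233.1/3.45 = 67.56 kJ/min

67.556 kJ/min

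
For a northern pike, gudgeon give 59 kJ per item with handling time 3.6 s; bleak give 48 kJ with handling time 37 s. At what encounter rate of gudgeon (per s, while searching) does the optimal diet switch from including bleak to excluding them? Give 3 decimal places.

0.024 per s

At the threshold, the rate on gudgeon alone equals the profitability of bleak: λ·59/(1 + λ·3.6) = 48/37 = 1.297.
Rearranging, λ(59 − 1.297×3.6) = 1.297, so λ = 1.297/54.33 = 0.02388 per s.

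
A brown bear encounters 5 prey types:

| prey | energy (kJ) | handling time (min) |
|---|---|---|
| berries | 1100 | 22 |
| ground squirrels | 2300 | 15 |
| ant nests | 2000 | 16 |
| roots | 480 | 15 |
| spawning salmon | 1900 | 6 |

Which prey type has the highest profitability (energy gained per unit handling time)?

spawning salmon

Profitability E/h (kJ/min): berries = 1100/22 = 50, ground squirrels = 2300/15 = 153, ant nests = 2000/16 = 125, roots = 480/15 = 32, spawning salmon = 1900/6 = 317.
Ranked: spawning salmon > ground squirrels > ant nests > berries > roots.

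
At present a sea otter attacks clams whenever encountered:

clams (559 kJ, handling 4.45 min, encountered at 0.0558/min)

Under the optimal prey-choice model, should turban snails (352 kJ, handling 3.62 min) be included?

On clams alone, R = ΣλE/(1+Σλh) = 31.19/1.248 = 24.99 kJ/min.
turban snails: E/h = 352/3.62 = 97.24 kJ/min.
97.24 > 24.99, so adding turban snails raises the average — include it.

Yes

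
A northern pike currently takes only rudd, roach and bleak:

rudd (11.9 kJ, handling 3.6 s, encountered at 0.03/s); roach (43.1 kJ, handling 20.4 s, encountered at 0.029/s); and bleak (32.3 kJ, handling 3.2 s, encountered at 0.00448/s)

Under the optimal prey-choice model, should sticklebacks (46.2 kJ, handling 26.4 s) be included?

Yes

On rudd, roach and bleak alone, R = ΣλE/(1+Σλh) = 1.752/1.714 = 1.022 kJ/s.
Profitability of sticklebacks: 46.2/26.4 = 1.75 kJ/s.
Since 1.75 > R, including sticklebacks increases the long-run rate.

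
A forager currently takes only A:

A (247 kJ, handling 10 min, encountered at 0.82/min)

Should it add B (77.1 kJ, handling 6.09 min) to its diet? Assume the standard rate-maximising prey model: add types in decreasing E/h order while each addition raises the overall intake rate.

Current rate: (0.82×247)/(1 + 0.82×10) = 22.02 kJ/min.
B: E/h = 77.1/6.09 = 12.66 kJ/min.
12.66 < 22.02, so adding B would lower the average — exclude it.

No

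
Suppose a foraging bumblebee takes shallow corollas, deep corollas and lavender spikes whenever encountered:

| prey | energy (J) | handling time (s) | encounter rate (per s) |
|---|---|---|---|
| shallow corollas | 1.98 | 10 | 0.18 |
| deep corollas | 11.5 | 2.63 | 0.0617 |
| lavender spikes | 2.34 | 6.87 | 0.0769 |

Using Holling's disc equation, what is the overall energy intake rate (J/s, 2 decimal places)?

R = (0.18×1.98 + 0.0617×11.5 + 0.0769×2.34) / (1 + 0.18×10 + 0.0617×2.63 + 0.0769×6.87) = 1.246/3.491 = 0.3569 J/s.

0.36 J/s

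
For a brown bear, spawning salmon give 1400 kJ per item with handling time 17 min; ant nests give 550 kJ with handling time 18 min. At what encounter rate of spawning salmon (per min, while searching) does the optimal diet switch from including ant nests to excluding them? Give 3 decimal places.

0.035 per min

The zero-one rule: include ant nests iff E₂/h₂ > λE₁/(1+λh₁). Equality gives the switch point.
λE₁h₂ = E₂ + λE₂h₁ ⇒ λ = E₂/(E₁h₂ − E₂h₁) = 550/(2.52e+04 − 9350) = 0.0347 per min.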